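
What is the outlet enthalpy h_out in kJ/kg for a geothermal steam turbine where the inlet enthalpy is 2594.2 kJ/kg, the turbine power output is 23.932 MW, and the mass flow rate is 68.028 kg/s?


h_out = h_in - P * 1000 / mdot
h_out = 2594.2 - 23.932 * 1000 / 68.028
h_out = 2242.4 kJ/kg


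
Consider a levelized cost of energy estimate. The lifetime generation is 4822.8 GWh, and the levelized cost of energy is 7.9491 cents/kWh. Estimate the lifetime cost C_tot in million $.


C_tot = LCOE / 100 * E_tot
C_tot = 7.9491 / 100 * 4822.8
C_tot = 383.37 million $


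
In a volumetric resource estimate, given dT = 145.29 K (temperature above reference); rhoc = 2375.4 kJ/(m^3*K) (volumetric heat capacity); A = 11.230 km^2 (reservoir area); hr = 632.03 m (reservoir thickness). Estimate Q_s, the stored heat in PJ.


Step 1: Vr = A*1e6*hr = 11.23*1e6*632.03 = 7.097697e+09 m^3
Step 2: Q_s = Vr*rhoc*dT/1e12 = 7.097697e+09*2375.4*145.29/1e12 = 2449.6 PJ
Q_s = 2449.6 PJ


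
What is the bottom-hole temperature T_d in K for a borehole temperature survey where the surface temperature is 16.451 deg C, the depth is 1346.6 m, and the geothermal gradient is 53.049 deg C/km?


T_d = T_surf + grad * d / 1000
T_d = 16.451 + 53.049 * 1346.6 / 1000
T_d = 87.88678 deg C
Convert to K: 87.88678 + 273.15 = 361.04 K
T_d = 361.04 K


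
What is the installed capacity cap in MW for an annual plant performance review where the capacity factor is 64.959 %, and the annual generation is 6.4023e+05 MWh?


cap = E_a / (CF/100 * 8760)
cap = 6.4023e+05 / (64.959/100 * 8760)
cap = 112.51 MW


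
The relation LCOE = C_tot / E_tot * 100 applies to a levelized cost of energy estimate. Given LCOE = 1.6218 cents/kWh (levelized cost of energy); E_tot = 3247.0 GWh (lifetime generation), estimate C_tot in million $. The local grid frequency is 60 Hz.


C_tot = LCOE / 100 * E_tot
C_tot = 1.6218 / 100 * 3247.0
C_tot = 52.660 million $


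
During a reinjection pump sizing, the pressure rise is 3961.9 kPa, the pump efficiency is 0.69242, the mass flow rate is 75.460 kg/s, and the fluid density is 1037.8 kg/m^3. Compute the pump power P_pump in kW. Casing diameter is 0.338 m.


P_pump = mdot * dP / (rho * eta)
P_pump = 75.460 * 3961.9 / (1037.8 * 0.69242)
P_pump = 416.04 kW


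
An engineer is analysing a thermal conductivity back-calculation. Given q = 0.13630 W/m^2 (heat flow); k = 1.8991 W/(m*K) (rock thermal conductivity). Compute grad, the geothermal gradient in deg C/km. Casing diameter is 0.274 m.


grad = q / k * 1000
grad = 0.13630 / 1.8991 * 1000
grad = 71.771 deg C/km


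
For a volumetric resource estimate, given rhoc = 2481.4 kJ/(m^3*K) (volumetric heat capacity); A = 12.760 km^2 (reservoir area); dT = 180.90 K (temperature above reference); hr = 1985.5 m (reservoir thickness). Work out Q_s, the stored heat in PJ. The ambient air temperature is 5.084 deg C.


Step 1: Vr = A*1e6*hr = 12.76*1e6*1985.5 = 2.533498e+10 m^3
Step 2: Q_s = Vr*rhoc*dT/1e12 = 2.533498e+10*2481.4*180.9/1e12 = 11372 PJ
Q_s = 11372 PJ


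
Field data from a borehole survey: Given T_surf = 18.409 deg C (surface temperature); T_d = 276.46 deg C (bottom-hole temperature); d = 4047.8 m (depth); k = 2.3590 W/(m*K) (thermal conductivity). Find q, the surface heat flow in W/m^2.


Step 1: grad = (T_d - T_surf)/d * 1000 = (276.46 - 18.409)/4047.8 * 1000 = 63.75093 deg C/km
Step 2: q = k * grad / 1000 = 2.359 * 63.75093 / 1000 = 0.15039 W/m^2
q = 0.15039 W/m^2


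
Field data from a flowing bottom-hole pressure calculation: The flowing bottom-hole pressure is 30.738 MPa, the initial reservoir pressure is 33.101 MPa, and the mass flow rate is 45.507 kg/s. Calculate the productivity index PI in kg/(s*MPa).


PI = mdot / (P_i - P_wf)
PI = 45.507 / (33.101 - 30.738)
PI = 19.258 kg/(s*MPa)


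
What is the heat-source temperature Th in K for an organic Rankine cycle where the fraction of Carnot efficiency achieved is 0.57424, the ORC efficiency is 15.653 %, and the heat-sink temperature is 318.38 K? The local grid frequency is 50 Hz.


Th = Tc / (1 - (eta_orc/100)/f)
Th = 318.38 / (1 - (15.653/100)/0.57424)
Th = 437.69 K


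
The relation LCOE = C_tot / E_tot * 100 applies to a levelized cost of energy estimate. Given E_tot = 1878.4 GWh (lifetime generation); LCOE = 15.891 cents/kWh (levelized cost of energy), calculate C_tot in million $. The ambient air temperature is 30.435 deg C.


C_tot = LCOE / 100 * E_tot
C_tot = 15.891 / 100 * 1878.4
C_tot = 298.50 million $


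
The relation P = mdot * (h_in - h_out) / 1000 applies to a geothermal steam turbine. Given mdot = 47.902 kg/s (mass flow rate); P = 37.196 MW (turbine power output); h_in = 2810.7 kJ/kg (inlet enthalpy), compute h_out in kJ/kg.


h_out = h_in - P * 1000 / mdot
h_out = 2810.7 - 37.196 * 1000 / 47.902
h_out = 2034.2 kJ/kg


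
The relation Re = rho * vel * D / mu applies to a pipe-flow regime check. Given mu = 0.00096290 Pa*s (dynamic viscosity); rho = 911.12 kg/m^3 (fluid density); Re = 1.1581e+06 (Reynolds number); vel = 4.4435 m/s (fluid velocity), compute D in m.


D = Re * mu / (rho * vel)
D = 1.1581e+06 * 0.00096290 / (911.12 * 4.4435)
D = 0.27544 m


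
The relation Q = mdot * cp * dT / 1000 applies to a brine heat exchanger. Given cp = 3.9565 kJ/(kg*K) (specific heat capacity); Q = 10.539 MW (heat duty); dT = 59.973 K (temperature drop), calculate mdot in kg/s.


mdot = Q * 1000 / (cp * dT)
mdot = 10.539 * 1000 / (3.9565 * 59.973)
mdot = 44.415 kg/s


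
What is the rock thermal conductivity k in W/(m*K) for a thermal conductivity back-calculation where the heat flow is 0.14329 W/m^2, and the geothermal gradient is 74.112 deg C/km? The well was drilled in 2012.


k = q / (grad / 1000)
k = 0.14329 / (74.112 / 1000)
k = 1.9334 W/(m*K)


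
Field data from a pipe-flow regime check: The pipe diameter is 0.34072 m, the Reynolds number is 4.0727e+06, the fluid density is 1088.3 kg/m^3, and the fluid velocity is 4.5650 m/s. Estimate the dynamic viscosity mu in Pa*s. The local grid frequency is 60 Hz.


mu = rho * vel * D / Re
mu = 1088.3 * 4.5650 * 0.34072 / 4.0727e+06
mu = 0.00041563 Pa*s


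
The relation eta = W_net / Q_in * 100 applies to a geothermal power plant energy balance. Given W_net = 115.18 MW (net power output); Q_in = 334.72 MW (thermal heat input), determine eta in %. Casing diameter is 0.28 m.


eta = W_net / Q_in * 100
eta = 115.18 / 334.72 * 100
eta = 34.411 %


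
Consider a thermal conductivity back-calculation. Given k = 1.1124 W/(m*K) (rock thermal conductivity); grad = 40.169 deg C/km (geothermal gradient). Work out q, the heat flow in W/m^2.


q = k * grad / 1000
q = 1.1124 * 40.169 / 1000
q = 0.044684 W/m^2


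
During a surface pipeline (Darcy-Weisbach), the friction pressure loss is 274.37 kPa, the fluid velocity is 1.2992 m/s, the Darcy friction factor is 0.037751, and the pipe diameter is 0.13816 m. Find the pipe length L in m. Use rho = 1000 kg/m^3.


L = dP*1000*D / (f*rho*vel^2/2)
L = 274.37*1000*0.13816 / (0.037751*1000*1.2992^2/2)
L = 1189.8 m


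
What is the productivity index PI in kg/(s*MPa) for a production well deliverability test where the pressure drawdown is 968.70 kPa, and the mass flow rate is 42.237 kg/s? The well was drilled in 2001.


PI = mdot * 1000 / dP
PI = 42.237 * 1000 / 968.70
PI = 43.602 kg/(s*MPa)


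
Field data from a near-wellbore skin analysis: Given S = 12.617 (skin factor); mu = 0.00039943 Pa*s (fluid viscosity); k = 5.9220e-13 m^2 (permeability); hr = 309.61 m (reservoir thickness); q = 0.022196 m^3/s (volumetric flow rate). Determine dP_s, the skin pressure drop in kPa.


dP_s = S * q * mu / (2*pi*k*hr) / 1000
dP_s = 12.617 * 0.022196 * 0.00039943 / (2*pi*5.9220e-13*309.61) / 1000
dP_s = 97.098 kPa


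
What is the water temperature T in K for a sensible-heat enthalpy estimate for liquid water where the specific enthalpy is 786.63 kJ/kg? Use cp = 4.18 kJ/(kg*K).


T = h / cp
T = 786.63 / 4.18
T = 188.1890 deg C
Convert to K: 188.1890 + 273.15 = 461.34 K
T = 461.34 K


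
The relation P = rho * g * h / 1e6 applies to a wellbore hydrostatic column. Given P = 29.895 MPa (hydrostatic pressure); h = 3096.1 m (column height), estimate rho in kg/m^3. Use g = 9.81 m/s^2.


rho = P * 1e6 / (g * h)
rho = 29.895 * 1e6 / (9.81 * 3096.1)
rho = 984.27 kg/m^3


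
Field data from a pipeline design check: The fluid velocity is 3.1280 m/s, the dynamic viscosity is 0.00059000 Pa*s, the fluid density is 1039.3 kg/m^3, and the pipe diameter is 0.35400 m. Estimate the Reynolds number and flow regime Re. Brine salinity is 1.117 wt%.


Step 1: Re = rho*vel*D/mu = 1039.3*3.128*0.354/0.00059 = 1.9506e+06
Step 2: Re = 1.9506e+06 > 4000, so flow is turbulent.
Re = 1.9506e+06 (turbulent)


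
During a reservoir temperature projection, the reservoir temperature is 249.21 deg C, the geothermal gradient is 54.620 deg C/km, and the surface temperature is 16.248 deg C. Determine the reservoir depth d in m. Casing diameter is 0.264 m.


d = (T_res - T_surf) / grad * 1000
d = (249.21 - 16.248) / 54.620 * 1000
d = 4265.1 m


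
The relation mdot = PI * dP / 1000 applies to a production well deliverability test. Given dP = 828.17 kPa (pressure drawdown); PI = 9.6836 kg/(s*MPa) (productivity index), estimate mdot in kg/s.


mdot = PI * dP / 1000
mdot = 9.6836 * 828.17 / 1000
mdot = 8.0197 kg/s


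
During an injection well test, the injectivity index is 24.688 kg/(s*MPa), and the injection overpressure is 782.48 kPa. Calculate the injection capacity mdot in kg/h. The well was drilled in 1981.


mdot = II * dP / 1000
mdot = 24.688 * 782.48 / 1000
mdot = 19.31787 kg/s
Convert: 19.31787 kg/s * 3600.0 = 69544 kg/h
mdot = 69544 kg/h


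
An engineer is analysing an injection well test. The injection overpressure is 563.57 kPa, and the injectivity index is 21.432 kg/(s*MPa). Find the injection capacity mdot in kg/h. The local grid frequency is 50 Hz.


mdot = II * dP / 1000
mdot = 21.432 * 563.57 / 1000
mdot = 12.07843 kg/s
Convert: 12.07843 kg/s * 3600.0 = 43482 kg/h
mdot = 43482 kg/h


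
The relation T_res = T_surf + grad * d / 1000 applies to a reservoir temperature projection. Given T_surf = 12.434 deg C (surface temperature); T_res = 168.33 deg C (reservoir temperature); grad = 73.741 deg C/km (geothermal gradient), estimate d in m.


d = (T_res - T_surf) / grad * 1000
d = (168.33 - 12.434) / 73.741 * 1000
d = 2114.1 m


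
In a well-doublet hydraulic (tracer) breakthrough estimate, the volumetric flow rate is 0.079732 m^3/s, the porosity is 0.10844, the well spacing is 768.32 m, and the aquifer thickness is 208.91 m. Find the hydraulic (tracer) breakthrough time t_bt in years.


t_bt = pi * hr * phi * L^2 / (3 * Qv) / (365.25*86400)
t_bt = pi * 208.91 * 0.10844 * 768.32^2 / (3 * 0.079732) / (365.25*86400)
t_bt = 5.5658 years


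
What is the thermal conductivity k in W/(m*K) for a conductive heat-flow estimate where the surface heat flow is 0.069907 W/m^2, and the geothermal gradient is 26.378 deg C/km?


k = q * 1000 / grad
k = 0.069907 * 1000 / 26.378
k = 2.6502 W/(m*K)


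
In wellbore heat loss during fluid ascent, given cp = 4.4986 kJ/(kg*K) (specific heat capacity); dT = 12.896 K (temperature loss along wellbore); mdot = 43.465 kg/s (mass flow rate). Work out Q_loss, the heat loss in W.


Q_loss = mdot * cp * dT
Q_loss = 43.465 * 4.4986 * 12.896
Q_loss = 2521.576 kW
Convert: 2521.576 kW * 1000.0 = 2.5216e+06 W
Q_loss = 2.5216e+06 W


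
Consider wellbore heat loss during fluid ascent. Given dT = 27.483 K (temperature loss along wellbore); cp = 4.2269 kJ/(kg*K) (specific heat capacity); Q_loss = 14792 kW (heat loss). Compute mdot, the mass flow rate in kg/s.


mdot = Q_loss / (cp * dT)
mdot = 14792 / (4.2269 * 27.483)
mdot = 127.33 kg/s


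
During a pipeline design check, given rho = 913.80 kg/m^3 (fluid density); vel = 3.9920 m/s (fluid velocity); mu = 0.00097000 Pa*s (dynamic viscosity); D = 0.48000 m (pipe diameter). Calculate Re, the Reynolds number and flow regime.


Step 1: Re = rho*vel*D/mu = 913.8*3.992*0.48/0.00097 = 1.8051e+06
Step 2: Re = 1.8051e+06 > 4000, so flow is turbulent.
Re = 1.8051e+06 (turbulent)


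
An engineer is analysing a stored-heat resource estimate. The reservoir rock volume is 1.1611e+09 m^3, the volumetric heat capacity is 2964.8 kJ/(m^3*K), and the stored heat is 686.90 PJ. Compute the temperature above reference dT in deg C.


dT = Q_s * 1e12 / (Vr * rhoc)
dT = 686.90 * 1e12 / (1.1611e+09 * 2964.8)
dT = 199.5393 K
Convert (temperature difference, 1 K = 1 deg C): 199.5393 K = 199.5393 deg C
dT = 199.54 deg C


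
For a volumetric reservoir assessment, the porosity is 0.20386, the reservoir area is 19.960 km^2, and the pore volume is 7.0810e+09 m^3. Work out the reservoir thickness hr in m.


hr = Vp / (A * 1e6 * phi)
hr = 7.0810e+09 / (19.960 * 1e6 * 0.20386)
hr = 1740.2 m


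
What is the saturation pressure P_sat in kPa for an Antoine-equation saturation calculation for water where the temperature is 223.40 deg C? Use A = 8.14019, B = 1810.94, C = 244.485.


P_sat = 10^(A - B/(C + T)) / 760 * 0.101325
P_sat = 10^(8.14019 - 1810.94/(244.485 + 223.40)) / 760 * 0.101325
P_sat = 2.480916 MPa
Convert: 2.480916 MPa * 1000.0 = 2480.9 kPa
P_sat = 2480.9 kPa


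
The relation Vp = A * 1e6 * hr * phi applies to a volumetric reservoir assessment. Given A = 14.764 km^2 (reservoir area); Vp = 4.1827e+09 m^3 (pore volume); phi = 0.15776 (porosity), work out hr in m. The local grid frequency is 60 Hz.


hr = Vp / (A * 1e6 * phi)
hr = 4.1827e+09 / (14.764 * 1e6 * 0.15776)
hr = 1795.8 m


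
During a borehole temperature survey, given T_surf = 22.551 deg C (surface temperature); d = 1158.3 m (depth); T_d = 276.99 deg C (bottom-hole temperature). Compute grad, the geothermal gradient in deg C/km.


grad = (T_d - T_surf) / d * 1000
grad = (276.99 - 22.551) / 1158.3 * 1000
grad = 219.67 deg C/km


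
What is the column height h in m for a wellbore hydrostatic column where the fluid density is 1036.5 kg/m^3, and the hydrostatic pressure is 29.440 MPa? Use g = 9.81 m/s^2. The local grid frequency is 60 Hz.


h = P * 1e6 / (g * rho)
h = 29.440 * 1e6 / (9.81 * 1036.5)
h = 2895.3 m


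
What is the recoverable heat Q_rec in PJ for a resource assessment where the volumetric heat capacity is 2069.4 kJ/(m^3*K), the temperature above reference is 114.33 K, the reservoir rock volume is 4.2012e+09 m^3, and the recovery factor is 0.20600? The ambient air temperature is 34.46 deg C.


Step 1: Q_s = Vr*rhoc*dT/1e12 = 4.2012e+09*2069.4*114.33/1e12 = 993.9808 PJ
Step 2: Q_rec = Q_s * RF = 993.9808 * 0.206 = 204.76 PJ
Q_rec = 204.76 PJ


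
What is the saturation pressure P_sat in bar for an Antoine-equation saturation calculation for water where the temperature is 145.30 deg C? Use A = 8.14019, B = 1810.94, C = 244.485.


P_sat = 10^(A - B/(C + T)) / 760 * 0.101325
P_sat = 10^(8.14019 - 1810.94/(244.485 + 145.30)) / 760 * 0.101325
P_sat = 0.4160024 MPa
Convert: 0.4160024 MPa * 10.0 = 4.1600 bar
P_sat = 4.1600 bar


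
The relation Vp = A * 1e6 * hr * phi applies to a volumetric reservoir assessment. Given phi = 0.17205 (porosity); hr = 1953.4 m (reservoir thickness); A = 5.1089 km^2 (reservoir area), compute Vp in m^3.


Vp = A * 1e6 * hr * phi
Vp = 5.1089 * 1e6 * 1953.4 * 0.17205
Vp = 1.7170e+09 m^3


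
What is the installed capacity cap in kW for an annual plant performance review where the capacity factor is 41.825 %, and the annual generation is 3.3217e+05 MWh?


cap = E_a / (CF/100 * 8760)
cap = 3.3217e+05 / (41.825/100 * 8760)
cap = 90.66097 MW
Convert: 90.66097 MW * 1000.0 = 90661 kW
cap = 90661 kW


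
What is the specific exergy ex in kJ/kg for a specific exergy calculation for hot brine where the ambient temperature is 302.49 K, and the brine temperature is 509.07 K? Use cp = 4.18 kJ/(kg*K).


ex = cp * ((T_b - T_0) - T_0 * ln(T_b/T_0))
ex = 4.18 * ((509.07 - 302.49) - 302.49 * ln(509.07/302.49))
ex = 205.33 kJ/kg


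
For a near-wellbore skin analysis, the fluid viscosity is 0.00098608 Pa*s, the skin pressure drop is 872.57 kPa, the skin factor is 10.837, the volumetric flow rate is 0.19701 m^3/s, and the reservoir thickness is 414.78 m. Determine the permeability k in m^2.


k = S*q*mu / (2*pi*dP_s*1000*hr)
k = 10.837*0.19701*0.00098608 / (2*pi*872.57*1000*414.78)
k = 9.2579e-13 m^2


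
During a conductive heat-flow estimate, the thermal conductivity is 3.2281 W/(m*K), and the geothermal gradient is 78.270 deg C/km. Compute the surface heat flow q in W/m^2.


q = k * grad / 1000
q = 3.2281 * 78.270 / 1000
q = 0.25266 W/m^2


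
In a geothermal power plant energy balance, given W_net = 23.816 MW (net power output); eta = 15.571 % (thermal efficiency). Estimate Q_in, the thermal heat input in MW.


Q_in = W_net / (eta / 100)
Q_in = 23.816 / (15.571 / 100)
Q_in = 152.95 MW


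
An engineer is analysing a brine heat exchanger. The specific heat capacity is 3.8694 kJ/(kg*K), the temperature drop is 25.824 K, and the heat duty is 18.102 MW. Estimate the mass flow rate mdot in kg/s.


mdot = Q * 1000 / (cp * dT)
mdot = 18.102 * 1000 / (3.8694 * 25.824)
mdot = 181.16 kg/s


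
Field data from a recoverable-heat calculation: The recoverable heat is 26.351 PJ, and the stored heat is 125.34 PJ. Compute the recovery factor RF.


RF = Q_rec / Q_s
RF = 26.351 / 125.34
RF = 0.21024


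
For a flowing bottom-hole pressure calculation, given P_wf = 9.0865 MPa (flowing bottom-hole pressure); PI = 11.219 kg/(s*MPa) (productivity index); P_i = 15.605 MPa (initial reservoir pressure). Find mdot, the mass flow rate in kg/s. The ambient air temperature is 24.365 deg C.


mdot = (P_i - P_wf) * PI
mdot = (15.605 - 9.0865) * 11.219
mdot = 73.131 kg/s


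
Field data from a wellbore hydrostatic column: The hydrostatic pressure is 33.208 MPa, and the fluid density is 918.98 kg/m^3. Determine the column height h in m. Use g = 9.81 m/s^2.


h = P * 1e6 / (g * rho)
h = 33.208 * 1e6 / (9.81 * 918.98)
h = 3683.6 m


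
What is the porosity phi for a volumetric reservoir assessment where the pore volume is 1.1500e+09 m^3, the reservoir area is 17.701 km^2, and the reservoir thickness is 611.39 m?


phi = Vp / (A * 1e6 * hr)
phi = 1.1500e+09 / (17.701 * 1e6 * 611.39)
phi = 0.10626


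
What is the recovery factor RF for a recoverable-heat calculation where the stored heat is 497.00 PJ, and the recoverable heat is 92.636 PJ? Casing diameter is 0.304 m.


RF = Q_rec / Q_s
RF = 92.636 / 497.00
RF = 0.18639


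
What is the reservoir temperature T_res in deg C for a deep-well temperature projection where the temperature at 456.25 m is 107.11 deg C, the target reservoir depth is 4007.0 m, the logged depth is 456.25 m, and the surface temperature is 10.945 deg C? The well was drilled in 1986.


Step 1: grad = (T_d1 - T_surf)/d1 * 1000 = (107.11 - 10.945)/456.25 * 1000 = 210.7726 deg C/km
Step 2: T_res = T_surf + grad*d2/1000 = 10.945 + 210.7726*4007.0/1000 = 855.51 deg C
T_res = 855.51 deg C


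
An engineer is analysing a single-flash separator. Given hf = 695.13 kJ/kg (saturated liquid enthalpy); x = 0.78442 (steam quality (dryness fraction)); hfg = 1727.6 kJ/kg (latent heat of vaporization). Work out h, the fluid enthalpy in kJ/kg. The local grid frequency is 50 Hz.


h = hf + x * hfg
h = 695.13 + 0.78442 * 1727.6
h = 2050.3 kJ/kg


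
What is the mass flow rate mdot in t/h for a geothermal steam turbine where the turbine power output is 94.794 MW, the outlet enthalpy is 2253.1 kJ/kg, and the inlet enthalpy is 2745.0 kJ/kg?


mdot = P * 1000 / (h_in - h_out)
mdot = 94.794 * 1000 / (2745.0 - 2253.1)
mdot = 192.7099 kg/s
Convert: 192.7099 kg/s * 3.6 = 693.76 t/h
mdot = 693.76 t/h


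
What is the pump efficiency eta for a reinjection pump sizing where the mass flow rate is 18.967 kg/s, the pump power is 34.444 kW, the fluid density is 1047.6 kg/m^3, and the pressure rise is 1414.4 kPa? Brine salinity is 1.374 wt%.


eta = mdot * dP / (rho * P_pump)
eta = 18.967 * 1414.4 / (1047.6 * 34.444)
eta = 0.74347


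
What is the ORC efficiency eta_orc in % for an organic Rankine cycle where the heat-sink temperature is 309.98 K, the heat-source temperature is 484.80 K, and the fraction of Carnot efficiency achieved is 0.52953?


eta_orc = (1 - Tc/Th) * f * 100
eta_orc = (1 - 309.98/484.80) * 0.52953 * 100
eta_orc = 19.095 %


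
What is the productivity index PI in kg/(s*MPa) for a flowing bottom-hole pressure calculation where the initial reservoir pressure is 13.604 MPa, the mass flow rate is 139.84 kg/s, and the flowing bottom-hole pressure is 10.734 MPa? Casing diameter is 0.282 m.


PI = mdot / (P_i - P_wf)
PI = 139.84 / (13.604 - 10.734)
PI = 48.725 kg/(s*MPa)


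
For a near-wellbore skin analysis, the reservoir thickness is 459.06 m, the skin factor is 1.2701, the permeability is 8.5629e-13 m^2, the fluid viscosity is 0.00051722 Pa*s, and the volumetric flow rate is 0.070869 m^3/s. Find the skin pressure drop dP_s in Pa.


dP_s = S * q * mu / (2*pi*k*hr) / 1000
dP_s = 1.2701 * 0.070869 * 0.00051722 / (2*pi*8.5629e-13*459.06) / 1000
dP_s = 18.84948 kPa
Convert: 18.84948 kPa * 1000.0 = 18849 Pa
dP_s = 18849 Pa


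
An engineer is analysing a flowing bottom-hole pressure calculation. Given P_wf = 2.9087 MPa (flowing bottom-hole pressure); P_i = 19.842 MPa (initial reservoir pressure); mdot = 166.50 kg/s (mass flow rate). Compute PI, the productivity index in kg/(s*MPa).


PI = mdot / (P_i - P_wf)
PI = 166.50 / (19.842 - 2.9087)
PI = 9.8327 kg/(s*MPa)


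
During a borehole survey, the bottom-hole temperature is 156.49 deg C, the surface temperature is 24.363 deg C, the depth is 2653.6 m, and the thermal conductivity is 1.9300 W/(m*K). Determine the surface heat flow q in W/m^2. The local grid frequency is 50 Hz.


Step 1: grad = (T_d - T_surf)/d * 1000 = (156.49 - 24.363)/2653.6 * 1000 = 49.79160 deg C/km
Step 2: q = k * grad / 1000 = 1.93 * 49.79160 / 1000 = 0.096098 W/m^2
q = 0.096098 W/m^2


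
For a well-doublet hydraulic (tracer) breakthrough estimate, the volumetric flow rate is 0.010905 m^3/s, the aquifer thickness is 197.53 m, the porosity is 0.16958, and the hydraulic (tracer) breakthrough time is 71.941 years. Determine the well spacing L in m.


L = sqrt(t_bt*365.25*86400*3*Qv / (pi*hr*phi))
L = sqrt(71.941*365.25*86400*3*0.010905 / (pi*197.53*0.16958))
L = 840.11 m


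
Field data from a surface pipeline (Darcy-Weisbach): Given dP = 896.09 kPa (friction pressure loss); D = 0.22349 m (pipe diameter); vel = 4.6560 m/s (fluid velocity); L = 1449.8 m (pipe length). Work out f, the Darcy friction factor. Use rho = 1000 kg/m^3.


f = dP*1000 / ((L/D)*(rho*vel^2/2))
f = 896.09*1000 / ((1449.8/0.22349)*(1000*4.6560^2/2))
f = 0.012744


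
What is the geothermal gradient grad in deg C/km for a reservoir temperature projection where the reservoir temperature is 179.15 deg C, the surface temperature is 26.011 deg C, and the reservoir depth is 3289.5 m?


grad = (T_res - T_surf) / d * 1000
grad = (179.15 - 26.011) / 3289.5 * 1000
grad = 46.554 deg C/km


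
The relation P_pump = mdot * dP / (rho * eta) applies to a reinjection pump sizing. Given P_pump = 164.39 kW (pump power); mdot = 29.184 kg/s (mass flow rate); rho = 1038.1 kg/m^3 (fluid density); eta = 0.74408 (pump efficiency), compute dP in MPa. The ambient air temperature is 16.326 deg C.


dP = P_pump * rho * eta / mdot
dP = 164.39 * 1038.1 * 0.74408 / 29.184
dP = 4351.003 kPa
Convert: 4351.003 kPa * 0.001 = 4.3510 MPa
dP = 4.3510 MPa


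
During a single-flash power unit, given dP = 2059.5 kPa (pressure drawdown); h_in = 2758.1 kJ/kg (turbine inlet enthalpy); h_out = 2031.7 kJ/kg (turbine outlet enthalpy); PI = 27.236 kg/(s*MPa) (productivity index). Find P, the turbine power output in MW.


Step 1: mdot = PI * dP / 1000 = 27.236 * 2059.5 / 1000 = 56.09254 kg/s
Step 2: P = mdot*(h_in - h_out)/1000 = 56.09254*(2758.1 - 2031.7)/1000 = 40.746 MW
P = 40.746 MW


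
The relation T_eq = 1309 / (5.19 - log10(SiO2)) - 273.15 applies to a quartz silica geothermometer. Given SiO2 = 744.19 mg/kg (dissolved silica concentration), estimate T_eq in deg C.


T_eq = 1309 / (5.19 - log10(SiO2)) - 273.15
T_eq = 1309 / (5.19 - log10(744.19)) - 273.15
T_eq = 291.48 deg C


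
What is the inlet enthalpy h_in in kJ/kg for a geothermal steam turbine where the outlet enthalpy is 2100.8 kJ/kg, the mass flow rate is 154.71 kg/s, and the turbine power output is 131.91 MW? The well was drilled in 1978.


h_in = h_out + P * 1000 / mdot
h_in = 2100.8 + 131.91 * 1000 / 154.71
h_in = 2953.4 kJ/kg


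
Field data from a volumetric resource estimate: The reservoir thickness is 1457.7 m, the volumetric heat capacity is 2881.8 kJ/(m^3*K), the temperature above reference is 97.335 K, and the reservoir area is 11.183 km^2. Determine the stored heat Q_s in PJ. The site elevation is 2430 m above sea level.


Step 1: Vr = A*1e6*hr = 11.183*1e6*1457.7 = 1.630146e+10 m^3
Step 2: Q_s = Vr*rhoc*dT/1e12 = 1.630146e+10*2881.8*97.335/1e12 = 4572.6 PJ
Q_s = 4572.6 PJ


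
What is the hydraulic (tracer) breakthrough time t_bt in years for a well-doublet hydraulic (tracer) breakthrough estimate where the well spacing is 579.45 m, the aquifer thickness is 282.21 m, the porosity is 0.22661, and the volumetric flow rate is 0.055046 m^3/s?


t_bt = pi * hr * phi * L^2 / (3 * Qv) / (365.25*86400)
t_bt = pi * 282.21 * 0.22661 * 579.45^2 / (3 * 0.055046) / (365.25*86400)
t_bt = 12.944 years


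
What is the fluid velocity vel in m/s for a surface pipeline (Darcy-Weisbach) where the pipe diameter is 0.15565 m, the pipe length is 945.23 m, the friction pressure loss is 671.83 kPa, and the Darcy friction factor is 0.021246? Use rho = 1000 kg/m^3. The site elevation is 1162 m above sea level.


vel = sqrt(dP*1000*2*D / (f*L*rho))
vel = sqrt(671.83*1000*2*0.15565 / (0.021246*945.23*1000))
vel = 3.2271 m/s


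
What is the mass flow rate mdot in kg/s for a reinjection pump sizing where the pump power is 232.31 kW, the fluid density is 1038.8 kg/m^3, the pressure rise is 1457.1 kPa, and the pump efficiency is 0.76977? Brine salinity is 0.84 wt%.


mdot = P_pump * rho * eta / dP
mdot = 232.31 * 1038.8 * 0.76977 / 1457.1
mdot = 127.49 kg/s


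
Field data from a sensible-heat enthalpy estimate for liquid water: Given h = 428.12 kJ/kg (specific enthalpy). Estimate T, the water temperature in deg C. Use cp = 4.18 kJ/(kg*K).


T = h / cp
T = 428.12 / 4.18
T = 102.42 deg C


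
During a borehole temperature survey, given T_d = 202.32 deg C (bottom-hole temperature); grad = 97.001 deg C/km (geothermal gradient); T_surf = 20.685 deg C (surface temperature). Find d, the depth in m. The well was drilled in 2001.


d = (T_d - T_surf) / grad * 1000
d = (202.32 - 20.685) / 97.001 * 1000
d = 1872.5 m


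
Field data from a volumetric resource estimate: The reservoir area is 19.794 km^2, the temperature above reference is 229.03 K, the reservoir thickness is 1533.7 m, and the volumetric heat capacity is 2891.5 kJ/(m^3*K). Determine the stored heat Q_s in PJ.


Step 1: Vr = A*1e6*hr = 19.794*1e6*1533.7 = 3.035806e+10 m^3
Step 2: Q_s = Vr*rhoc*dT/1e12 = 3.035806e+10*2891.5*229.03/1e12 = 20104 PJ
Q_s = 20104 PJ


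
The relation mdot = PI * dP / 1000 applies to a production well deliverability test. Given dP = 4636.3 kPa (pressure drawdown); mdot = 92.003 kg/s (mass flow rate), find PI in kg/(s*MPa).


PI = mdot * 1000 / dP
PI = 92.003 * 1000 / 4636.3
PI = 19.844 kg/(s*MPa)


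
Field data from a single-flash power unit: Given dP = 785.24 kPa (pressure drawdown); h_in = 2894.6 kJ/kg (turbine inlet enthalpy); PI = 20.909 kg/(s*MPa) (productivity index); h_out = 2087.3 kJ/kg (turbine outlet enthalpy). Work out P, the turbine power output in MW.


Step 1: mdot = PI * dP / 1000 = 20.909 * 785.24 / 1000 = 16.41858 kg/s
Step 2: P = mdot*(h_in - h_out)/1000 = 16.41858*(2894.6 - 2087.3)/1000 = 13.255 MW
P = 13.255 MW


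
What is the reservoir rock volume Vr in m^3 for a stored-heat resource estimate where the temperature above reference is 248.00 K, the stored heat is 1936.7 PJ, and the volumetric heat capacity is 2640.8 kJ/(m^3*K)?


Vr = Q_s * 1e12 / (rhoc * dT)
Vr = 1936.7 * 1e12 / (2640.8 * 248.00)
Vr = 2.9572e+09 m^3


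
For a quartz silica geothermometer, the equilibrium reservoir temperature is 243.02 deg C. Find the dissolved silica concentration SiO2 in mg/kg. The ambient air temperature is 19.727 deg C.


SiO2 = 10^(5.19 - 1309/(T_eq + 273.15))
SiO2 = 10^(5.19 - 1309/(243.02 + 273.15))
SiO2 = 450.83 mg/kg


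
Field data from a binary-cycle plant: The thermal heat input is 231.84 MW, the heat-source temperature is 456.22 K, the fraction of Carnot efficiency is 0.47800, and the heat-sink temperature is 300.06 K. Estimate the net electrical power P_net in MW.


Step 1: eta = (1 - Tc/Th)*f = (1 - 300.06/456.22)*0.478 = 0.1636151
Step 2: P_net = eta * Q_in = 0.1636151 * 231.84 = 37.933 MW
P_net = 37.933 MW


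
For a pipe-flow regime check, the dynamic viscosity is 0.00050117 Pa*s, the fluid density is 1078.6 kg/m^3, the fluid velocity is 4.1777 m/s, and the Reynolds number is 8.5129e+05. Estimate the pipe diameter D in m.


D = Re * mu / (rho * vel)
D = 8.5129e+05 * 0.00050117 / (1078.6 * 4.1777)
D = 0.094681 m


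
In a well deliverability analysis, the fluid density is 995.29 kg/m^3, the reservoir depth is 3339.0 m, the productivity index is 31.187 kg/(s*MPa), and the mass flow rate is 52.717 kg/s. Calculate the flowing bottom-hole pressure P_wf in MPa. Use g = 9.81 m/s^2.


Step 1: P_i = rho*g*h/1e6 = 995.29*9.81*3339.0/1e6 = 32.60131 MPa
Step 2: P_wf = P_i - mdot/PI = 32.60131 - 52.717/31.187 = 30.911 MPa
P_wf = 30.911 MPa


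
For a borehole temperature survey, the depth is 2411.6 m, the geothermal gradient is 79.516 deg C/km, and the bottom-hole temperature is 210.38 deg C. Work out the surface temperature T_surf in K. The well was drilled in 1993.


T_surf = T_d - grad * d / 1000
T_surf = 210.38 - 79.516 * 2411.6 / 1000
T_surf = 18.61921 deg C
Convert to K: 18.61921 + 273.15 = 291.77 K
T_surf = 291.77 K


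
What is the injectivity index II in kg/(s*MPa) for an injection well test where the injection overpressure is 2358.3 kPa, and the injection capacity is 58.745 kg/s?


II = mdot * 1000 / dP
II = 58.745 * 1000 / 2358.3
II = 24.910 kg/(s*MPa)


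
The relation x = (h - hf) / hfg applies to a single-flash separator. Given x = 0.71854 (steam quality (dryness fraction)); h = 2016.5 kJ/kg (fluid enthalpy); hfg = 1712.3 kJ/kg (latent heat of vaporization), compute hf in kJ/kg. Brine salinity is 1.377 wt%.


hf = h - x * hfg
hf = 2016.5 - 0.71854 * 1712.3
hf = 786.14 kJ/kg


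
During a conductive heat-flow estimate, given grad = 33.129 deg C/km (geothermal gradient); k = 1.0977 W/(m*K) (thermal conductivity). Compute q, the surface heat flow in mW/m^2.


q = k * grad / 1000
q = 1.0977 * 33.129 / 1000
q = 0.03636570 W/m^2
Convert: 0.03636570 W/m^2 * 1000.0 = 36.366 mW/m^2
q = 36.366 mW/m^2


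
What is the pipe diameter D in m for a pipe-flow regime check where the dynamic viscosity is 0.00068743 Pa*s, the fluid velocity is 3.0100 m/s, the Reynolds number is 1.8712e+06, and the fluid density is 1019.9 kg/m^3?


D = Re * mu / (rho * vel)
D = 1.8712e+06 * 0.00068743 / (1019.9 * 3.0100)
D = 0.41901 m


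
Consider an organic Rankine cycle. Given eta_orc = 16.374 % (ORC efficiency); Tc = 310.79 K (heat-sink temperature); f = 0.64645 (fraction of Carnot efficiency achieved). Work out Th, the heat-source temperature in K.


Th = Tc / (1 - (eta_orc/100)/f)
Th = 310.79 / (1 - (16.374/100)/0.64645)
Th = 416.21 K


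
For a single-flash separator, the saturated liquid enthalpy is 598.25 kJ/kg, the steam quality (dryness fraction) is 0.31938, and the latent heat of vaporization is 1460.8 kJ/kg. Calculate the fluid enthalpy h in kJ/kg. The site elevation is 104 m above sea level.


h = hf + x * hfg
h = 598.25 + 0.31938 * 1460.8
h = 1064.8 kJ/kg


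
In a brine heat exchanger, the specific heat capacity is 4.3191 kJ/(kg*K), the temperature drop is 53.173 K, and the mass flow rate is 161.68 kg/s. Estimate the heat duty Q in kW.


Q = mdot * cp * dT / 1000
Q = 161.68 * 4.3191 * 53.173 / 1000
Q = 37.13135 MW
Convert: 37.13135 MW * 1000.0 = 37131 kW
Q = 37131 kW


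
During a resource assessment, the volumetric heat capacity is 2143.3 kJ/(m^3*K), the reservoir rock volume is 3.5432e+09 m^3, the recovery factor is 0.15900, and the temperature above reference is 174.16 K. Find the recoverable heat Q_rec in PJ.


Step 1: Q_s = Vr*rhoc*dT/1e12 = 3.5432e+09*2143.3*174.16/1e12 = 1322.596 PJ
Step 2: Q_rec = Q_s * RF = 1322.596 * 0.159 = 210.29 PJ
Q_rec = 210.29 PJ


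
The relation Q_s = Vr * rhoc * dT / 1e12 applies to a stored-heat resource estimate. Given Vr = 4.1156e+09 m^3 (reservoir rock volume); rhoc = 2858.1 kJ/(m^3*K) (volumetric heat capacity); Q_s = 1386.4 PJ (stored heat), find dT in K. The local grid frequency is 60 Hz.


dT = Q_s * 1e12 / (Vr * rhoc)
dT = 1386.4 * 1e12 / (4.1156e+09 * 2858.1)
dT = 117.86 K


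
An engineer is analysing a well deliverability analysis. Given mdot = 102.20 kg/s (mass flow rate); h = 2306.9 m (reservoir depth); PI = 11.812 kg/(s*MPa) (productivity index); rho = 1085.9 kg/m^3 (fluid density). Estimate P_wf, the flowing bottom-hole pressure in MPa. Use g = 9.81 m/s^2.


Step 1: P_i = rho*g*h/1e6 = 1085.9*9.81*2306.9/1e6 = 24.57467 MPa
Step 2: P_wf = P_i - mdot/PI = 24.57467 - 102.2/11.812 = 15.922 MPa
P_wf = 15.922 MPa


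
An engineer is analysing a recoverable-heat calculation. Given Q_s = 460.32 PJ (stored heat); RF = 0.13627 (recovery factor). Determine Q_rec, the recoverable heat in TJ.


Q_rec = Q_s * RF
Q_rec = 460.32 * 0.13627
Q_rec = 62.72781 PJ
Convert: 62.72781 PJ * 1000.0 = 62728 TJ
Q_rec = 62728 TJ


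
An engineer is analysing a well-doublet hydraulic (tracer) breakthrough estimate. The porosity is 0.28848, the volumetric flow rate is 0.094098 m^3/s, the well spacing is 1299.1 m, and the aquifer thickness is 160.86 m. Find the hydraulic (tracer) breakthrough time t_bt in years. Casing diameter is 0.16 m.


t_bt = pi * hr * phi * L^2 / (3 * Qv) / (365.25*86400)
t_bt = pi * 160.86 * 0.28848 * 1299.1^2 / (3 * 0.094098) / (365.25*86400)
t_bt = 27.618 years


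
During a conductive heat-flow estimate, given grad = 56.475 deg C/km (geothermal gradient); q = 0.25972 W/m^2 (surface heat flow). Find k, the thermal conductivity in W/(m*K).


k = q * 1000 / grad
k = 0.25972 * 1000 / 56.475
k = 4.5988 W/(m*K)


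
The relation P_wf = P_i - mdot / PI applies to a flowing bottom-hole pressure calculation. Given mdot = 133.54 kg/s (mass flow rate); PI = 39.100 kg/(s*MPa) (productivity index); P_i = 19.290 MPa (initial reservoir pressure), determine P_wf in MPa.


P_wf = P_i - mdot / PI
P_wf = 19.290 - 133.54 / 39.100
P_wf = 15.875 MPa


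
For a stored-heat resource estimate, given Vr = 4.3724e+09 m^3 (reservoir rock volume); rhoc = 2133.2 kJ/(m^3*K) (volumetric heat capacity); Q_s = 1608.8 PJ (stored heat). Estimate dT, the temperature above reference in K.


dT = Q_s * 1e12 / (Vr * rhoc)
dT = 1608.8 * 1e12 / (4.3724e+09 * 2133.2)
dT = 172.48 K


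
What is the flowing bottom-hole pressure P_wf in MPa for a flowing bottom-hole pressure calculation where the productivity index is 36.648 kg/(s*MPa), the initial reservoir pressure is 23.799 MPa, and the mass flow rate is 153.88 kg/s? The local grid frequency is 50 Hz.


P_wf = P_i - mdot / PI
P_wf = 23.799 - 153.88 / 36.648
P_wf = 19.600 MPa


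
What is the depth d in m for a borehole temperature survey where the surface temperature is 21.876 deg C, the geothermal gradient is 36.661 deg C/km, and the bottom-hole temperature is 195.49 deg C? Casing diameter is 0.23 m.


d = (T_d - T_surf) / grad * 1000
d = (195.49 - 21.876) / 36.661 * 1000
d = 4735.7 m


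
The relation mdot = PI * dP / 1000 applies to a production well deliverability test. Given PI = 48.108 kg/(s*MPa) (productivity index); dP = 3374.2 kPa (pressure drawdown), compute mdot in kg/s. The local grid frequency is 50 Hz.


mdot = PI * dP / 1000
mdot = 48.108 * 3374.2 / 1000
mdot = 162.33 kg/s


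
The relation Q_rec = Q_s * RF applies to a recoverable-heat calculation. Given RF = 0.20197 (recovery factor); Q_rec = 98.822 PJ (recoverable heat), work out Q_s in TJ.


Q_s = Q_rec / RF
Q_s = 98.822 / 0.20197
Q_s = 489.2905 PJ
Convert: 489.2905 PJ * 1000.0 = 4.8929e+05 TJ
Q_s = 4.8929e+05 TJ


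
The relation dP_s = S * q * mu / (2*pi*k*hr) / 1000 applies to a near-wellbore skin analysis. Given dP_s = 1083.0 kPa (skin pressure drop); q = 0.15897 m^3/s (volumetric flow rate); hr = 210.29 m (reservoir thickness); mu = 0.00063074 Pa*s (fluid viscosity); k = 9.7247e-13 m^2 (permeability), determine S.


S = dP_s * 1000 * 2*pi*k*hr / (q*mu)
S = 1083.0 * 1000 * 2*pi*9.7247e-13*210.29 / (0.15897*0.00063074)
S = 13.878


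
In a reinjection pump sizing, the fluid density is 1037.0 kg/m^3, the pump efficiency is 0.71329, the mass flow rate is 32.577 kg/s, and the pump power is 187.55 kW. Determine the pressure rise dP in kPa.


dP = P_pump * rho * eta / mdot
dP = 187.55 * 1037.0 * 0.71329 / 32.577
dP = 4258.4 kPa


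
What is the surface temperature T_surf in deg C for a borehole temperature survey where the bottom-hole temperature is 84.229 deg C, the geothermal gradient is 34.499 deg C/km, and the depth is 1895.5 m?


T_surf = T_d - grad * d / 1000
T_surf = 84.229 - 34.499 * 1895.5 / 1000
T_surf = 18.836 deg C


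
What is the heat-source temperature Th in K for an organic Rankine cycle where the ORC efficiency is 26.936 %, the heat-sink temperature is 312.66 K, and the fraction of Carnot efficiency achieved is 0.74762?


Th = Tc / (1 - (eta_orc/100)/f)
Th = 312.66 / (1 - (26.936/100)/0.74762)
Th = 488.75 K


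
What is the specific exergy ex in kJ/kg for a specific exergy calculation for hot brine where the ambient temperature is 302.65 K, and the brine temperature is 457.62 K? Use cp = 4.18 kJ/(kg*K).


ex = cp * ((T_b - T_0) - T_0 * ln(T_b/T_0))
ex = 4.18 * ((457.62 - 302.65) - 302.65 * ln(457.62/302.65))
ex = 124.71 kJ/kg


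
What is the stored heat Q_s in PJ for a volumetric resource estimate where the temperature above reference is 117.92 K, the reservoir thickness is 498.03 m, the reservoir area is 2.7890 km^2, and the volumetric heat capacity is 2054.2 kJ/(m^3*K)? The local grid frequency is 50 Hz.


Step 1: Vr = A*1e6*hr = 2.789*1e6*498.03 = 1.389006e+09 m^3
Step 2: Q_s = Vr*rhoc*dT/1e12 = 1.389006e+09*2054.2*117.92/1e12 = 336.46 PJ
Q_s = 336.46 PJ


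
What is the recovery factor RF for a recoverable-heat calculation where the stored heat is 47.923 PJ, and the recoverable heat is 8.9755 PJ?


RF = Q_rec / Q_s
RF = 8.9755 / 47.923
RF = 0.18729


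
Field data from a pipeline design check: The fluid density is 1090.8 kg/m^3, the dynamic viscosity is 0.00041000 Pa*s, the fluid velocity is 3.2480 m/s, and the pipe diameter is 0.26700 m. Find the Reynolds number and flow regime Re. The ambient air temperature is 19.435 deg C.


Step 1: Re = rho*vel*D/mu = 1090.8*3.248*0.267/0.00041 = 2.3072e+06
Step 2: Re = 2.3072e+06 > 4000, so flow is turbulent.
Re = 2.3072e+06 (turbulent)


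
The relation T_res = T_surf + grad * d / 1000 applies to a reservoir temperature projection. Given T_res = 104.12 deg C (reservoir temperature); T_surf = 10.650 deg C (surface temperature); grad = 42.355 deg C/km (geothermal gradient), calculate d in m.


d = (T_res - T_surf) / grad * 1000
d = (104.12 - 10.650) / 42.355 * 1000
d = 2206.8 m


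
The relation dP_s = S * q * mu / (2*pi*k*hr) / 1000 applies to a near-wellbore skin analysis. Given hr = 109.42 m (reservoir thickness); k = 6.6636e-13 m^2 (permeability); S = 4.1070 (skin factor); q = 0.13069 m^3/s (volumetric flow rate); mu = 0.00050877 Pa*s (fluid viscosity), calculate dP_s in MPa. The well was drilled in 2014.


dP_s = S * q * mu / (2*pi*k*hr) / 1000
dP_s = 4.1070 * 0.13069 * 0.00050877 / (2*pi*6.6636e-13*109.42) / 1000
dP_s = 596.0780 kPa
Convert: 596.0780 kPa * 0.001 = 0.59608 MPa
dP_s = 0.59608 MPa
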